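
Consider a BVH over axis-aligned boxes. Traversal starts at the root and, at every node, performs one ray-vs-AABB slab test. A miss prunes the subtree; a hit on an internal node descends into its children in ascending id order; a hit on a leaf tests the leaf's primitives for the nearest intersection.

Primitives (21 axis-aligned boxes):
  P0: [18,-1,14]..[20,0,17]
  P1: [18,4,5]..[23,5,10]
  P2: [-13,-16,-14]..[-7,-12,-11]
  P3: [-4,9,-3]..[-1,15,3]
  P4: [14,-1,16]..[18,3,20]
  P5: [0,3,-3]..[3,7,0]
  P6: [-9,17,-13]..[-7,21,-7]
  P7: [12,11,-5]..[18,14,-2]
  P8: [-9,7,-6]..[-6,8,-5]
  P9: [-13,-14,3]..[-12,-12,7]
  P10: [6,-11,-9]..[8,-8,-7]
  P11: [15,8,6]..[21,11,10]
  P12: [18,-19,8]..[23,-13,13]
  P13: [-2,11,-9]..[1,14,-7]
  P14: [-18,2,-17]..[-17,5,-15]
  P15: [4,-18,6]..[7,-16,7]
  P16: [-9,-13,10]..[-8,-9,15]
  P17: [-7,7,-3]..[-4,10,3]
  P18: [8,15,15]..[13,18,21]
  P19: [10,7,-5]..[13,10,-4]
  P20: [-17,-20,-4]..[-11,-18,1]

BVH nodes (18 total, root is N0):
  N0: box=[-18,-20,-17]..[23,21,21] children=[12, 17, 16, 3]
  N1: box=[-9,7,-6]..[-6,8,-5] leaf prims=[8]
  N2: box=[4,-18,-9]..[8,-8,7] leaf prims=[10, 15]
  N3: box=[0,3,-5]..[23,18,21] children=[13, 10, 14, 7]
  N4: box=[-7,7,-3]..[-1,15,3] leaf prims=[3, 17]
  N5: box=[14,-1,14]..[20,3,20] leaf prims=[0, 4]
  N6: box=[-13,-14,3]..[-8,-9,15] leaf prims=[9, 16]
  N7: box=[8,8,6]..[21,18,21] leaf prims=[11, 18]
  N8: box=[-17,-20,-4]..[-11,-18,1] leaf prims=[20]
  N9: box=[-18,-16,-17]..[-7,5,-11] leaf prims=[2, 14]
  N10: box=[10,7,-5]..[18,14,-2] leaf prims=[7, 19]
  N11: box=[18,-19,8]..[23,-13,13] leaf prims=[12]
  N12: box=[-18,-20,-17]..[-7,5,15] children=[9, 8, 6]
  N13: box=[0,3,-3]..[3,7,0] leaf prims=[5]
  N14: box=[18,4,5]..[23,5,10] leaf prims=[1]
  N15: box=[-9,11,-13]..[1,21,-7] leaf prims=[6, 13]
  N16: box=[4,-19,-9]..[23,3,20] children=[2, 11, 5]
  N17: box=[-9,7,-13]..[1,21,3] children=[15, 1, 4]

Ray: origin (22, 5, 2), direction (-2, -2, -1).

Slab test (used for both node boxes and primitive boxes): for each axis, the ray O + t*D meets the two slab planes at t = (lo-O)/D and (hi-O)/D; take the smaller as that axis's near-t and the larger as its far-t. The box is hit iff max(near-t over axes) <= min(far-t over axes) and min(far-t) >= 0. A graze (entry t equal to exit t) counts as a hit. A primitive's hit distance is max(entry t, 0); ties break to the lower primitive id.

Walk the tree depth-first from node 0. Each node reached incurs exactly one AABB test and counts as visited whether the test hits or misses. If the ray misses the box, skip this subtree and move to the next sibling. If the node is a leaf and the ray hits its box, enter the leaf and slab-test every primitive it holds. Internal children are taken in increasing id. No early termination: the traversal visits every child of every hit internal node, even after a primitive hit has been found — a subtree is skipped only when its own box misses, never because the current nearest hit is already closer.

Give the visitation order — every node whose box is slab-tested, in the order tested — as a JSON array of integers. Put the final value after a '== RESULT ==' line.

Walk:
N0 x:[-1/2,20] y:[-8,25/2] z:[-19,19] -> hit [-1/2,25/2], descend [3, 12, 16, 17]
  N3 x:[-1/2,11] y:[-13/2,1] z:[-19,7] -> hit [-1/2,1], descend [7, 10, 13, 14]
    N7 x:[1/2,7] y:[-13/2,-3/2] z:[-19,-4] -> miss, prune
    N10 x:[2,6] y:[-9/2,-1] z:[4,7] -> miss, prune
    N13 x:[19/2,11] y:[-1,1] z:[2,5] -> miss, prune
    N14 x:[-1/2,2] y:[0,1/2] z:[-8,-3] -> miss, prune
  N12 x:[29/2,20] y:[0,25/2] z:[-13,19] -> miss, prune
  N16 x:[-1/2,9] y:[1,12] z:[-18,11] -> hit [1,9], descend [2, 5, 11]
    N2 x:[7,9] y:[13/2,23/2] z:[-5,11] -> hit [7,9] leaf, test {P10(miss), P15(miss)}
    N5 x:[1,4] y:[1,3] z:[-18,-12] -> miss, prune
    N11 x:[-1/2,2] y:[9,12] z:[-11,-6] -> miss, prune
  N17 x:[21/2,31/2] y:[-8,-1] z:[-1,15] -> miss, prune

Visited [0, 3, 7, 10, 13, 14, 12, 16, 2, 5, 11, 17]. Tests: 12 box, 1 leaf. Nearest: miss.

== RESULT ==
[0, 3, 7, 10, 13, 14, 12, 16, 2, 5, 11, 17]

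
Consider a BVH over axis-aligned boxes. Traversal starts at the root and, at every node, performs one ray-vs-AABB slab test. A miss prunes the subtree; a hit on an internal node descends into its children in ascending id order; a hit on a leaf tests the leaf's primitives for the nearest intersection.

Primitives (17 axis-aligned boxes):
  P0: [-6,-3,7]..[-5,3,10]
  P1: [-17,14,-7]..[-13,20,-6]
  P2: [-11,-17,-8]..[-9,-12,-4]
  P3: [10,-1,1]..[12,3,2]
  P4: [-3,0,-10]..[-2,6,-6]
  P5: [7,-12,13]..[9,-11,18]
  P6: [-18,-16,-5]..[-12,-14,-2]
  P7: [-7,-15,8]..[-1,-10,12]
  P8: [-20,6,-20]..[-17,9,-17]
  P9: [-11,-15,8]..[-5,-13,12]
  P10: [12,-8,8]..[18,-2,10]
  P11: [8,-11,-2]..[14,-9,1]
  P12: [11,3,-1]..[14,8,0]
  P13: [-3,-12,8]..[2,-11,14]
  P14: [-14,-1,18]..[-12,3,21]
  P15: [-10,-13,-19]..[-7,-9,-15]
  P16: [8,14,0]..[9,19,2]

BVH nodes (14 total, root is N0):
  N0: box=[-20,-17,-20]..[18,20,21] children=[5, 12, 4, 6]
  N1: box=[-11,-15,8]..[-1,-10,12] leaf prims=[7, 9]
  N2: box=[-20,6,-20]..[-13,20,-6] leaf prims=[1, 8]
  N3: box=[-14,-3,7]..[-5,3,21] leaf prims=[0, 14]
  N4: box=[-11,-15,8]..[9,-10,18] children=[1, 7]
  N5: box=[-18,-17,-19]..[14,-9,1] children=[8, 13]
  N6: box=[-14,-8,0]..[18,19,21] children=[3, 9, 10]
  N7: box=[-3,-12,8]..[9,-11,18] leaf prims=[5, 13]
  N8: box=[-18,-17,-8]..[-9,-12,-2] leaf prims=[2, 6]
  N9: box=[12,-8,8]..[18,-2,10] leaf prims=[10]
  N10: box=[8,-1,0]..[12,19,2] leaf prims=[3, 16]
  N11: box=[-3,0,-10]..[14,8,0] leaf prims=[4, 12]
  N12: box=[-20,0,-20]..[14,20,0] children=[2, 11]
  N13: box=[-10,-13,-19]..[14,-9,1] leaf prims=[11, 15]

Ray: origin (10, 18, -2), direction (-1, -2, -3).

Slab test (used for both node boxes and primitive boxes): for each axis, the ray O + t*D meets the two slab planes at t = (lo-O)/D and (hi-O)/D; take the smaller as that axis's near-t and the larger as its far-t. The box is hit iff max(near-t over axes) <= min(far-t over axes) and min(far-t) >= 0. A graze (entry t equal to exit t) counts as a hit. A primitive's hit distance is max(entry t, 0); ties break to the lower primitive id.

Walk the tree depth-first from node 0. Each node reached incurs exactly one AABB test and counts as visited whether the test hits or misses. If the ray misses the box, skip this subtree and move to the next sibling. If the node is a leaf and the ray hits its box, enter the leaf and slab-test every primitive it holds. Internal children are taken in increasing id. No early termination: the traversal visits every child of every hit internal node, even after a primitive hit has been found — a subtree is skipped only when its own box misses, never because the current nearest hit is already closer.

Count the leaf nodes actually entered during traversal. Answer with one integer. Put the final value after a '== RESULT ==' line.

Traverse from the root:
N0 x:[-8,30] y:[-1,35/2] z:[-23/3,6] -> hit [-1,6], descend [4, 5, 6, 12]
  N4 x:[1,21] y:[14,33/2] z:[-20/3,-10/3] -> miss, prune
  N5 x:[-4,28] y:[27/2,35/2] z:[-1,17/3] -> miss, prune
  N6 x:[-8,24] y:[-1/2,13] z:[-23/3,-2/3] -> miss, prune
  N12 x:[-4,30] y:[-1,9] z:[-2/3,6] -> hit [-2/3,6], descend [2, 11]
    N2 x:[23,30] y:[-1,6] z:[4/3,6] -> miss, prune
    N11 x:[-4,13] y:[5,9] z:[-2/3,8/3] -> miss, prune

Summary -> nodes [0, 4, 5, 6, 12, 2, 11]; box-tests=7; leaf-entries=0; first=miss

== RESULT ==
0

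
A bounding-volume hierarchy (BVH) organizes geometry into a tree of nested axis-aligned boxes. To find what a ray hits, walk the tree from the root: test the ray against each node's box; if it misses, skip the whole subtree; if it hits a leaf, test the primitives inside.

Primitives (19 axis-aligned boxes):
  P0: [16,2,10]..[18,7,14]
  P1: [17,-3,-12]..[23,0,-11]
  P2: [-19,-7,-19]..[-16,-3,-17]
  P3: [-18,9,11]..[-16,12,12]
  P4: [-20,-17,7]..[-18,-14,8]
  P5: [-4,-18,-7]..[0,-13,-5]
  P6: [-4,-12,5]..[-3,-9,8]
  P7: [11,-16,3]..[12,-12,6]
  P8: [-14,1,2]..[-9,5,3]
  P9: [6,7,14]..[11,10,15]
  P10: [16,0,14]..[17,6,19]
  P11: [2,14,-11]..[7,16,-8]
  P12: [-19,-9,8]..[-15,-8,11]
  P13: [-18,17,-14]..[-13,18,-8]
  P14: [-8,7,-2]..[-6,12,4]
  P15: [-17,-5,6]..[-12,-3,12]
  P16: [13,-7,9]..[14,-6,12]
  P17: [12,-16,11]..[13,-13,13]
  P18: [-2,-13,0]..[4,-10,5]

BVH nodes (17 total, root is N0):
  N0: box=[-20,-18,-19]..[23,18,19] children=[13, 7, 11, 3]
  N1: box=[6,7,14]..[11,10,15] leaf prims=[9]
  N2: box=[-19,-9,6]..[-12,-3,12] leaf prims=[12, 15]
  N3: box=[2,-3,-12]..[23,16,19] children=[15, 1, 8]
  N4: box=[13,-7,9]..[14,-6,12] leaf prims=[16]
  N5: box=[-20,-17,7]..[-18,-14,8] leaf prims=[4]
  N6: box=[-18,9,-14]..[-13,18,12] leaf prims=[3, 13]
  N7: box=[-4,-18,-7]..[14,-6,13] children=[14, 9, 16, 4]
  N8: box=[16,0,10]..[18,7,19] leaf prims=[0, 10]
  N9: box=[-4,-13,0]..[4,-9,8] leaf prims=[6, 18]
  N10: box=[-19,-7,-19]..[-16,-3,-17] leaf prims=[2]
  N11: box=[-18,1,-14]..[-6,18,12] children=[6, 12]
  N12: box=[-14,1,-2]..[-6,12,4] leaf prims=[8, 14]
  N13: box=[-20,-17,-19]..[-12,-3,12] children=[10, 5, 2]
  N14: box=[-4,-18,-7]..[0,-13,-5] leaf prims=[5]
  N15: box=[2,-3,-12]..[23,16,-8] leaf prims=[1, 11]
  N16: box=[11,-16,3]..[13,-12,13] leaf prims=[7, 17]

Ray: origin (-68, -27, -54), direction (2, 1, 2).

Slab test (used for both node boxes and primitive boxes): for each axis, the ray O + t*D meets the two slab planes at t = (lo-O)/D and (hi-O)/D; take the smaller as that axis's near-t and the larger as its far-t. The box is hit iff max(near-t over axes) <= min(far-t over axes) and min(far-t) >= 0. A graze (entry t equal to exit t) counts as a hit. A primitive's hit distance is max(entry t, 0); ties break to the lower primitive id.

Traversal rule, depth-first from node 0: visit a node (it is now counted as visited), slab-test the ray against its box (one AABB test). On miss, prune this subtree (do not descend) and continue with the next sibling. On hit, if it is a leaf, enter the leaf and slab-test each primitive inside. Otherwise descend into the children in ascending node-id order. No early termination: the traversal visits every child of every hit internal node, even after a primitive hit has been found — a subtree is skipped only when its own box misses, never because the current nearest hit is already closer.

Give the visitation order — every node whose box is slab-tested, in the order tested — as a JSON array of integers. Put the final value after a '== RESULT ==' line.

Trace the traversal:
N0 x:[24,91/2] y:[9,45] z:[35/2,73/2] -> hit [24,73/2], descend [3, 7, 11, 13]
  N3 x:[35,91/2] y:[24,43] z:[21,73/2] -> hit [35,73/2], descend [1, 8, 15]
    N1 x:[37,79/2] y:[34,37] z:[34,69/2] -> miss, prune
    N8 x:[42,43] y:[27,34] z:[32,73/2] -> miss, prune
    N15 x:[35,91/2] y:[24,43] z:[21,23] -> miss, prune
  N7 x:[32,41] y:[9,21] z:[47/2,67/2] -> miss, prune
  N11 x:[25,31] y:[28,45] z:[20,33] -> hit [28,31], descend [6, 12]
    N6 x:[25,55/2] y:[36,45] z:[20,33] -> miss, prune
    N12 x:[27,31] y:[28,39] z:[26,29] -> hit [28,29] leaf, test {P8@t=28, P14(miss)}
  N13 x:[24,28] y:[10,24] z:[35/2,33] -> hit [24,24], descend [2, 5, 10]
    N2 x:[49/2,28] y:[18,24] z:[30,33] -> miss, prune
    N5 x:[24,25] y:[10,13] z:[61/2,31] -> miss, prune
    N10 x:[49/2,26] y:[20,24] z:[35/2,37/2] -> miss, prune

order=[0, 3, 1, 8, 15, 7, 11, 6, 12, 13, 2, 5, 10]  |boxes|=13  |leaves|=1  hit=P8

== RESULT ==
[0, 3, 1, 8, 15, 7, 11, 6, 12, 13, 2, 5, 10]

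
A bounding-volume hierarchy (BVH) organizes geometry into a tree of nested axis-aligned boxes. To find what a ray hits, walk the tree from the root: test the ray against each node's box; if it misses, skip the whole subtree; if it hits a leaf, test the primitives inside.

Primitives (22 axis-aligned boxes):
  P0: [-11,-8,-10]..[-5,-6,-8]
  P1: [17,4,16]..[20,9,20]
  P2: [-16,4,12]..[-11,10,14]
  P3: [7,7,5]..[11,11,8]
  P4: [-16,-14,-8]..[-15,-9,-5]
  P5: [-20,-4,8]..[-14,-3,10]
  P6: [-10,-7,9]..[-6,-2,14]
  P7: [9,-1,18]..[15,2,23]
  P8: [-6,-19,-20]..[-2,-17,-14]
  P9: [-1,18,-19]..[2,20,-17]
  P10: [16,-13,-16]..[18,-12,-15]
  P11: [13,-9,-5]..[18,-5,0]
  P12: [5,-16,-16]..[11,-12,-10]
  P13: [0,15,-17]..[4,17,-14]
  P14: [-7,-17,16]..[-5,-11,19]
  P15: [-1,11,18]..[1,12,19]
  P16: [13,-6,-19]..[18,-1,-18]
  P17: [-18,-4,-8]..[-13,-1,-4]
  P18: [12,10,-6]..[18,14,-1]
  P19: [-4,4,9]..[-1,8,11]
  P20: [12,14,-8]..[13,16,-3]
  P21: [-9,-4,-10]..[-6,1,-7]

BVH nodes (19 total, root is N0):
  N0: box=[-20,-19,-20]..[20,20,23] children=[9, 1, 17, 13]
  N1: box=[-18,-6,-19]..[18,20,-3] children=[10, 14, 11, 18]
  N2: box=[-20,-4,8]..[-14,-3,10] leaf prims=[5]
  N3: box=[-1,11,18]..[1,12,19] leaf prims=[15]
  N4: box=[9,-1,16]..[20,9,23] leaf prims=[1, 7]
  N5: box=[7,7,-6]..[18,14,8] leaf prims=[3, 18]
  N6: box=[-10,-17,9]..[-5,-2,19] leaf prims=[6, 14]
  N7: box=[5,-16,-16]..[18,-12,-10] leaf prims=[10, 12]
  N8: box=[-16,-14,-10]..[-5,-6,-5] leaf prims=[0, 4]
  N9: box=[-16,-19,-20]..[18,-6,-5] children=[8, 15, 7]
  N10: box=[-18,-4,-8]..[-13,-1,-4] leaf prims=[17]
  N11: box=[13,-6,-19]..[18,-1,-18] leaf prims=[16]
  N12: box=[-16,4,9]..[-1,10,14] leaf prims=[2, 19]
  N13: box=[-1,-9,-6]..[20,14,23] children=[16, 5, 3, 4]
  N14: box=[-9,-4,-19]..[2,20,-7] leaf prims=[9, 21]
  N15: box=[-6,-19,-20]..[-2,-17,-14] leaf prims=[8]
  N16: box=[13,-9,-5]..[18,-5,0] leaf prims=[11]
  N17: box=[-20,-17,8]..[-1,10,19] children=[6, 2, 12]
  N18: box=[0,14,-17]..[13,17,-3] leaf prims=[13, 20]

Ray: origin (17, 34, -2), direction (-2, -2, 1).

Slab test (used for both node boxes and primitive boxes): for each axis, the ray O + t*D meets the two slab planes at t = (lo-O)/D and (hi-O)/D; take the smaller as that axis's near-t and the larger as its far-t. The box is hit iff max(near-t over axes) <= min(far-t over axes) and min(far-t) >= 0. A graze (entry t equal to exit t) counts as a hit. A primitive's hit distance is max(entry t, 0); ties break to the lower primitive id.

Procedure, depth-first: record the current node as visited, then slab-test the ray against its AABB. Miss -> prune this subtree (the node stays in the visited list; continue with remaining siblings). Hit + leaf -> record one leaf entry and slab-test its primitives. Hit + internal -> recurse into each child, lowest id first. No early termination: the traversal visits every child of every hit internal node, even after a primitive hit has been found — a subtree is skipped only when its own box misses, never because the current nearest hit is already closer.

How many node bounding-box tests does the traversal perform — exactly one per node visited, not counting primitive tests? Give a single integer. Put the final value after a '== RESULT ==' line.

Traverse from the root:
N0 x:[-3/2,37/2] y:[7,53/2] z:[-18,25] -> hit [7,37/2], descend [1, 9, 13, 17]
  N1 x:[-1/2,35/2] y:[7,20] z:[-17,-1] -> miss, prune
  N9 x:[-1/2,33/2] y:[20,53/2] z:[-18,-3] -> miss, prune
  N13 x:[-3/2,9] y:[10,43/2] z:[-4,25] -> miss, prune
  N17 x:[9,37/2] y:[12,51/2] z:[10,21] -> hit [12,37/2], descend [2, 6, 12]
    N2 x:[31/2,37/2] y:[37/2,19] z:[10,12] -> miss, prune
    N6 x:[11,27/2] y:[18,51/2] z:[11,21] -> miss, prune
    N12 x:[9,33/2] y:[12,15] z:[11,16] -> hit [12,15] leaf, test {P2@t=14, P19(miss)}

Summary -> nodes [0, 1, 9, 13, 17, 2, 6, 12]; box-tests=8; leaf-entries=1; first=P2

== RESULT ==
8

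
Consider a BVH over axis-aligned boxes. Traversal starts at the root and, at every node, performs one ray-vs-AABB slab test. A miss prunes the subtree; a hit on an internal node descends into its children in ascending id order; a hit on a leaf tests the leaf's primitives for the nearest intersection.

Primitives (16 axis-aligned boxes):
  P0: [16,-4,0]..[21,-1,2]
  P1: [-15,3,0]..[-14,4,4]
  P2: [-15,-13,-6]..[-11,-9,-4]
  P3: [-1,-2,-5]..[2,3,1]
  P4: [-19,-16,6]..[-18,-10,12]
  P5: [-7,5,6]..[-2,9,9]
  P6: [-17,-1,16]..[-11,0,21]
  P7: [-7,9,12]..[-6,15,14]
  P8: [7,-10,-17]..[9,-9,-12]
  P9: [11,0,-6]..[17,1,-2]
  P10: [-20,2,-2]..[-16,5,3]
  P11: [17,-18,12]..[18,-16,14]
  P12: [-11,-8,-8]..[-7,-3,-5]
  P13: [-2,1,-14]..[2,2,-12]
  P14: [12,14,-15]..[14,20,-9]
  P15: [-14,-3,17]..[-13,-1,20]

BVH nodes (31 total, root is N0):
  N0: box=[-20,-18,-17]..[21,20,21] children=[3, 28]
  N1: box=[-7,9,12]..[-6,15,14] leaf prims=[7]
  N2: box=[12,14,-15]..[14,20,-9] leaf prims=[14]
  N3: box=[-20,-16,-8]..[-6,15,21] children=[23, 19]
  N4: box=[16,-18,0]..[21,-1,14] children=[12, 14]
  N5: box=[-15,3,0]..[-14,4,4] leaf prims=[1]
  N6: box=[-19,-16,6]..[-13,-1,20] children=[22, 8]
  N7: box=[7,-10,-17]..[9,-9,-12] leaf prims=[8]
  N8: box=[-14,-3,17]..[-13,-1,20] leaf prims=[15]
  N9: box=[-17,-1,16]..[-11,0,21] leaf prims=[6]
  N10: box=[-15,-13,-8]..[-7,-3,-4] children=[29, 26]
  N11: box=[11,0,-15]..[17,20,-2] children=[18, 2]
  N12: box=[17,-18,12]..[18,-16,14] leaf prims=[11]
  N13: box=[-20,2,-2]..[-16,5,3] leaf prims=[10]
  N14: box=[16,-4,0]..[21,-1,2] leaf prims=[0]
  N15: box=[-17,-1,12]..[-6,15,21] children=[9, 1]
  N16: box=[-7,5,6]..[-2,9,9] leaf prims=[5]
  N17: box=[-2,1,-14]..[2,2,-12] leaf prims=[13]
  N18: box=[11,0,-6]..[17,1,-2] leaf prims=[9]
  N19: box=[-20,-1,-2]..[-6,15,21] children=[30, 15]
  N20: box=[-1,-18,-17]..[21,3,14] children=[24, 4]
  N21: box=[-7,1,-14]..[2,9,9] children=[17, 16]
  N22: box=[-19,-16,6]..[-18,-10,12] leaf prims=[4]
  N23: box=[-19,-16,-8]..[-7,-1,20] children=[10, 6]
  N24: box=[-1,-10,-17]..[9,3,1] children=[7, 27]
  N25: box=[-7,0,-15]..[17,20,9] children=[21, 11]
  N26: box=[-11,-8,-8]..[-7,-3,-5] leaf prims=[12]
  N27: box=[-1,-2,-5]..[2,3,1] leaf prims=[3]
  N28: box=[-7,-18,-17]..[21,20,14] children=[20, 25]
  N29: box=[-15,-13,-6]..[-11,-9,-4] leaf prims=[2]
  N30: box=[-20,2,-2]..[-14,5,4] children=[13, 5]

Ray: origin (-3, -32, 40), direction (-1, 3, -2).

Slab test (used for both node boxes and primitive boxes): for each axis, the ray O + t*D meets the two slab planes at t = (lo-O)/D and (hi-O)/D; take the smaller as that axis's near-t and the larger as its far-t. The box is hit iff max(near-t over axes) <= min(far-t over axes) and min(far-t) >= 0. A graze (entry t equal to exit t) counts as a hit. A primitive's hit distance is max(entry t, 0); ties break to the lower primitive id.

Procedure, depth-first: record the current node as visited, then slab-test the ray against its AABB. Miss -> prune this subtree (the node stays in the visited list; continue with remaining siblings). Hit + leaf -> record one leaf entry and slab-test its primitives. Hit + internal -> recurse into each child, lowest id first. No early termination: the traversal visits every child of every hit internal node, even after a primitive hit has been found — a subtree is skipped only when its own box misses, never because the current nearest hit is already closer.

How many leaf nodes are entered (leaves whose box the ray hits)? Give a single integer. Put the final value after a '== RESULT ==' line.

Walk:
N0 x:[-24,17] y:[14/3,52/3] z:[19/2,57/2] -> hit [19/2,17], descend [3, 28]
  N3 x:[3,17] y:[16/3,47/3] z:[19/2,24] -> hit [19/2,47/3], descend [19, 23]
    N19 x:[3,17] y:[31/3,47/3] z:[19/2,21] -> hit [31/3,47/3], descend [15, 30]
      N15 x:[3,14] y:[31/3,47/3] z:[19/2,14] -> hit [31/3,14], descend [1, 9]
        N1 x:[3,4] y:[41/3,47/3] z:[13,14] -> miss, prune
        N9 x:[8,14] y:[31/3,32/3] z:[19/2,12] -> hit [31/3,32/3] leaf, test {P6@t=31/3}
      N30 x:[11,17] y:[34/3,37/3] z:[18,21] -> miss, prune
    N23 x:[4,16] y:[16/3,31/3] z:[10,24] -> hit [10,31/3], descend [6, 10]
      N6 x:[10,16] y:[16/3,31/3] z:[10,17] -> hit [10,31/3], descend [8, 22]
        N8 x:[10,11] y:[29/3,31/3] z:[10,23/2] -> hit [10,31/3] leaf, test {P15@t=10}
        N22 x:[15,16] y:[16/3,22/3] z:[14,17] -> miss, prune
      N10 x:[4,12] y:[19/3,29/3] z:[22,24] -> miss, prune
  N28 x:[-24,4] y:[14/3,52/3] z:[13,57/2] -> miss, prune

13 AABB tests over nodes [0, 3, 19, 15, 1, 9, 30, 23, 6, 8, 22, 10, 28]; 2 leaves entered; closest P15.

== RESULT ==
2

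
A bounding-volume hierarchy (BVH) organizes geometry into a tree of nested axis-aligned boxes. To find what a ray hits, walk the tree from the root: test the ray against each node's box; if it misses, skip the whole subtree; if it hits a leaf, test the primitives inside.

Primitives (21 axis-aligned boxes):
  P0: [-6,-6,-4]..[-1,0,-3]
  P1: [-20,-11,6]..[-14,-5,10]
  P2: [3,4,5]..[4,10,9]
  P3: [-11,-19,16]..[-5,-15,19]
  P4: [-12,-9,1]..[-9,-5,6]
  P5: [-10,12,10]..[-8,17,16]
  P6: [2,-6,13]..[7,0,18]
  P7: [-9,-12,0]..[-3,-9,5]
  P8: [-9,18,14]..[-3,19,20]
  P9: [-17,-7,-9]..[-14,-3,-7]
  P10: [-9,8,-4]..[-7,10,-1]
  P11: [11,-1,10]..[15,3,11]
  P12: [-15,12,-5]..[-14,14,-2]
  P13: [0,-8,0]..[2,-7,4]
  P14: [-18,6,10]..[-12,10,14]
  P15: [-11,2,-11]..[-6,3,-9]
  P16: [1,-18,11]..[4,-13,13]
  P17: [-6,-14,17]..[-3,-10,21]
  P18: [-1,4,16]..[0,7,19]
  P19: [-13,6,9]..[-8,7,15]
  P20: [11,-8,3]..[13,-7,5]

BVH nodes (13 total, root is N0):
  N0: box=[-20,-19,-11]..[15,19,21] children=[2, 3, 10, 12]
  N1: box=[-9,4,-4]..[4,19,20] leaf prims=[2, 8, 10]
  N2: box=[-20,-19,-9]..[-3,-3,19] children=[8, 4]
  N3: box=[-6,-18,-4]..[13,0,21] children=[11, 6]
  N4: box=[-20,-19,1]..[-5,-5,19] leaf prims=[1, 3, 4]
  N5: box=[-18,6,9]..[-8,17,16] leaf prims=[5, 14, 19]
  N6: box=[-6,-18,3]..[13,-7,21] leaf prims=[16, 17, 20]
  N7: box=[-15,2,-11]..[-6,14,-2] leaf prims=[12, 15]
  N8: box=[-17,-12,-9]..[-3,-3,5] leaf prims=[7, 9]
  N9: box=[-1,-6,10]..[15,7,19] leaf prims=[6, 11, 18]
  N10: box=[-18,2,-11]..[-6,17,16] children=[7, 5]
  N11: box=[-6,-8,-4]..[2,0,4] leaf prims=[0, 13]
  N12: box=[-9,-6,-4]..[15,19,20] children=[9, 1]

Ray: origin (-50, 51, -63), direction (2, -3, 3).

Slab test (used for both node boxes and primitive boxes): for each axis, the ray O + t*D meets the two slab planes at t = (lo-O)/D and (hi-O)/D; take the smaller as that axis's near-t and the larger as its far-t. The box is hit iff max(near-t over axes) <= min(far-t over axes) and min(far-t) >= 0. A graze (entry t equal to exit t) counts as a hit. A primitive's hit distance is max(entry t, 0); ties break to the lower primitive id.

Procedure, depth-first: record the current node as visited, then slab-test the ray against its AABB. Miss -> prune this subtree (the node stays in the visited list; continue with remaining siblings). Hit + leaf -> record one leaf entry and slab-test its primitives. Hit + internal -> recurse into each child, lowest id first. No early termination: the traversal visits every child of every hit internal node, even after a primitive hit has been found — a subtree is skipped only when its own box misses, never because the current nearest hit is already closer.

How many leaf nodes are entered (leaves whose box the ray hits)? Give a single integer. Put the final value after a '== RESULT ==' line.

Walk:
N0 x:[15,65/2] y:[32/3,70/3] z:[52/3,28] -> hit [52/3,70/3], descend [2, 3, 10, 12]
  N2 x:[15,47/2] y:[18,70/3] z:[18,82/3] -> hit [18,70/3], descend [4, 8]
    N4 x:[15,45/2] y:[56/3,70/3] z:[64/3,82/3] -> hit [64/3,45/2] leaf, test {P1(miss), P3(miss), P4(miss)}
    N8 x:[33/2,47/2] y:[18,21] z:[18,68/3] -> hit [18,21] leaf, test {P7@t=21, P9@t=18}
  N3 x:[22,63/2] y:[17,23] z:[59/3,28] -> hit [22,23], descend [6, 11]
    N6 x:[22,63/2] y:[58/3,23] z:[22,28] -> hit [22,23] leaf, test {P16(miss), P17(miss), P20(miss)}
    N11 x:[22,26] y:[17,59/3] z:[59/3,67/3] -> miss, prune
  N10 x:[16,22] y:[34/3,49/3] z:[52/3,79/3] -> miss, prune
  N12 x:[41/2,65/2] y:[32/3,19] z:[59/3,83/3] -> miss, prune

Summary -> nodes [0, 2, 4, 8, 3, 6, 11, 10, 12]; box-tests=9; leaf-entries=3; first=P9

== RESULT ==
3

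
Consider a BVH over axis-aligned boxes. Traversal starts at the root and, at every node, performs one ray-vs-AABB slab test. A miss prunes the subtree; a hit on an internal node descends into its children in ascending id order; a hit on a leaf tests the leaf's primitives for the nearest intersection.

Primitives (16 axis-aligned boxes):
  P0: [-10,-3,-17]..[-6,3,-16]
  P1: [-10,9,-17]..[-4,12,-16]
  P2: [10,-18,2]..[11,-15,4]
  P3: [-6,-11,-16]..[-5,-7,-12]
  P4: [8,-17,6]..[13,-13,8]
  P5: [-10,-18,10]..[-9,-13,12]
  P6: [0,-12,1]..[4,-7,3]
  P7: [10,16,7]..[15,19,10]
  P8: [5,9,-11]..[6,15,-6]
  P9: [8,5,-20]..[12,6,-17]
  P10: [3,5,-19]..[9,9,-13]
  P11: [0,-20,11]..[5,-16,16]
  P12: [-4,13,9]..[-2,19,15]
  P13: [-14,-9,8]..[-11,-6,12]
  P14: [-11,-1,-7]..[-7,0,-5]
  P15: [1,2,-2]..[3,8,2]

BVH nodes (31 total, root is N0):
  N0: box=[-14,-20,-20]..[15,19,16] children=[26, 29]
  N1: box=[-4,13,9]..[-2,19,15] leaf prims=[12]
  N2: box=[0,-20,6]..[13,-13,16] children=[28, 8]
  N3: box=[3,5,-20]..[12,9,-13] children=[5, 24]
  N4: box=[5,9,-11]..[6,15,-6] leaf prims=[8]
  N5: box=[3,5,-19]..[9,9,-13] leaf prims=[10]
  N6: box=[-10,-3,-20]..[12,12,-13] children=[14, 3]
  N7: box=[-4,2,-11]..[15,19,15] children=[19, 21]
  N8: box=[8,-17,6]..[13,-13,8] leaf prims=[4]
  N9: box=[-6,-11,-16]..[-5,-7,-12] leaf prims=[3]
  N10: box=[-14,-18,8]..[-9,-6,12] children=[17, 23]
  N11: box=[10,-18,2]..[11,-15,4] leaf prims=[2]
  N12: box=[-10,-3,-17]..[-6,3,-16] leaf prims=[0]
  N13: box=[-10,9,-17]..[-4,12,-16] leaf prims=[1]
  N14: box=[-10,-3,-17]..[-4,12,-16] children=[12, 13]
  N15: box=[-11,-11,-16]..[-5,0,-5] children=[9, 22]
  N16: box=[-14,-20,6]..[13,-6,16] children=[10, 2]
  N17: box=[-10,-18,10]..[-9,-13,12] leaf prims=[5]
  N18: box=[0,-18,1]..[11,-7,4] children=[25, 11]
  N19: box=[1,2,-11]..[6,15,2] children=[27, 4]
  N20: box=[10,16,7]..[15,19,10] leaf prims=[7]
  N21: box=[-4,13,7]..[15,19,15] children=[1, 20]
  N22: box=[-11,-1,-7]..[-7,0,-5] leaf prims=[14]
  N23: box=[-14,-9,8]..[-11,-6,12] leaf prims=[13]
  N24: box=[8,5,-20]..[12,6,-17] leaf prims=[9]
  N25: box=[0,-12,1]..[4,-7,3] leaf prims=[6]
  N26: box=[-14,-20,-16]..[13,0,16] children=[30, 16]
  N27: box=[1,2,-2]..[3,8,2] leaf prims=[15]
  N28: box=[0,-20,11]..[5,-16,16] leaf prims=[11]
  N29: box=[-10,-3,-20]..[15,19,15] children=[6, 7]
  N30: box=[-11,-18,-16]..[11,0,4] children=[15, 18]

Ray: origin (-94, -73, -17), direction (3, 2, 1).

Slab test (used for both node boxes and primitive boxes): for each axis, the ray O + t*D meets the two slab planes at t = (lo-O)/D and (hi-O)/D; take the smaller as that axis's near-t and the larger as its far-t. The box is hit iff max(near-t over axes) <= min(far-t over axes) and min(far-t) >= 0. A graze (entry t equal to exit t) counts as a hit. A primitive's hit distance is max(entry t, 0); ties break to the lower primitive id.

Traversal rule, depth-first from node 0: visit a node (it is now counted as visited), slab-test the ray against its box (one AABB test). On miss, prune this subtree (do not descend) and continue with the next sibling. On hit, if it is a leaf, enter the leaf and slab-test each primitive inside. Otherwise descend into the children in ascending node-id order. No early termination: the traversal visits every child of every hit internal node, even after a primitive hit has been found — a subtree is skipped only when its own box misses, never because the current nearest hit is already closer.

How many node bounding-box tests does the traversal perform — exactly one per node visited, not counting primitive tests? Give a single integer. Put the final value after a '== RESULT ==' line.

Trace the traversal:
N0 x:[80/3,109/3] y:[53/2,46] z:[-3,33] -> hit [80/3,33], descend [26, 29]
  N26 x:[80/3,107/3] y:[53/2,73/2] z:[1,33] -> hit [80/3,33], descend [16, 30]
    N16 x:[80/3,107/3] y:[53/2,67/2] z:[23,33] -> hit [80/3,33], descend [2, 10]
      N2 x:[94/3,107/3] y:[53/2,30] z:[23,33] -> miss, prune
      N10 x:[80/3,85/3] y:[55/2,67/2] z:[25,29] -> hit [55/2,85/3], descend [17, 23]
        N17 x:[28,85/3] y:[55/2,30] z:[27,29] -> hit [28,85/3] leaf, test {P5@t=28}
        N23 x:[80/3,83/3] y:[32,67/2] z:[25,29] -> miss, prune
    N30 x:[83/3,35] y:[55/2,73/2] z:[1,21] -> miss, prune
  N29 x:[28,109/3] y:[35,46] z:[-3,32] -> miss, prune

Visited [0, 26, 16, 2, 10, 17, 23, 30, 29]. Tests: 9 box, 1 leaf. Nearest: P5.

== RESULT ==
9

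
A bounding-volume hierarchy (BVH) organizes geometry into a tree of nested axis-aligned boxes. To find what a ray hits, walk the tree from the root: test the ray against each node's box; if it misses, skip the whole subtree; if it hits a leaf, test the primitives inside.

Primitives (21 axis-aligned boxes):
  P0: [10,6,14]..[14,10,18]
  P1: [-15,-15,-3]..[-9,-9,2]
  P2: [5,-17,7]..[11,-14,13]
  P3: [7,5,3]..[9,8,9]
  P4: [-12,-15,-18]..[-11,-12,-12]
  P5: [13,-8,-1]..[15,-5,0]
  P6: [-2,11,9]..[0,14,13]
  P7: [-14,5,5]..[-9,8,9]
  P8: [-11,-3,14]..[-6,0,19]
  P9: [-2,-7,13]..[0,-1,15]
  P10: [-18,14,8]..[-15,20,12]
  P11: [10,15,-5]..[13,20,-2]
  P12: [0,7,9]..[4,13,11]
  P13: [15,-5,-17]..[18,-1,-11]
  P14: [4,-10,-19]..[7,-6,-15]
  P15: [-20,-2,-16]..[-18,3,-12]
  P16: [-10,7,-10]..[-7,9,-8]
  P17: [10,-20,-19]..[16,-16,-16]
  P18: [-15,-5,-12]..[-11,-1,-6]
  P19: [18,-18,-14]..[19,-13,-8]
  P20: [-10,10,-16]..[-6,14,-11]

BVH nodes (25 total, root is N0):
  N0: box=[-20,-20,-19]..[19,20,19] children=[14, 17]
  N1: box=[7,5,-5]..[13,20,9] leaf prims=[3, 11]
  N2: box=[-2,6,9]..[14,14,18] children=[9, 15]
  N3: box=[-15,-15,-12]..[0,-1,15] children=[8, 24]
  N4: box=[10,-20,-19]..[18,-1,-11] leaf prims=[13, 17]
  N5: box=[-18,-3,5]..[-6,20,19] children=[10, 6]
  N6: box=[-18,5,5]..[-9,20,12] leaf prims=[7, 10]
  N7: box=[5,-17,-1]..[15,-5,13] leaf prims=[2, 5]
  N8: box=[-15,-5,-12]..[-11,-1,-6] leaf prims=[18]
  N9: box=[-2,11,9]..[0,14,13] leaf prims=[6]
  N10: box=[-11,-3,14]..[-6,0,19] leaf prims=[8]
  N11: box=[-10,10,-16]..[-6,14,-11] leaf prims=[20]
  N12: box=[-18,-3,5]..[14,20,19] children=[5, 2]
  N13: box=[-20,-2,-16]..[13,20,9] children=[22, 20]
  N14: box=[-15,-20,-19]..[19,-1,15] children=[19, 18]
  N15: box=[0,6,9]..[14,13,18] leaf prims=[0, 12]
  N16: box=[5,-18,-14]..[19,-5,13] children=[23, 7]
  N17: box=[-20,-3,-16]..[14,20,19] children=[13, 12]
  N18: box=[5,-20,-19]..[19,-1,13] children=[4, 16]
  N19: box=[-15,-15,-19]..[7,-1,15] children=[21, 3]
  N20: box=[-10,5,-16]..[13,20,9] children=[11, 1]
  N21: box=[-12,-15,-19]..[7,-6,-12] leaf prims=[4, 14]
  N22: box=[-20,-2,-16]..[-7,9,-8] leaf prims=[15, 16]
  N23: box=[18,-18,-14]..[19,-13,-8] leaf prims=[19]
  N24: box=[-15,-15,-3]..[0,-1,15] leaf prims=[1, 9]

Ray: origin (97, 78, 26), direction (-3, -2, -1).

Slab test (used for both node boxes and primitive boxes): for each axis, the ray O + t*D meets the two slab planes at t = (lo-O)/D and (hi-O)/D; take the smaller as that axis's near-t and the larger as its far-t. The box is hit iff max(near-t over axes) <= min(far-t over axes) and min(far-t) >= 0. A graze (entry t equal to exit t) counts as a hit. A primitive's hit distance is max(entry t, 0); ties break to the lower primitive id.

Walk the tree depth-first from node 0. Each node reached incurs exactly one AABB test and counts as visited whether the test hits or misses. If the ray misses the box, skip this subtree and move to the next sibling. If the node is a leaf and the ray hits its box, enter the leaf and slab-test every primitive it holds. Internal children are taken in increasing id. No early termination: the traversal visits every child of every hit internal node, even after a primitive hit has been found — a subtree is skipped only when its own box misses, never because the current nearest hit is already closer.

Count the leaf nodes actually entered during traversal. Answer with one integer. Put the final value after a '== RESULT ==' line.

Trace the traversal:
N0 x:[26,39] y:[29,49] z:[7,45] -> hit [29,39], descend [14, 17]
  N14 x:[26,112/3] y:[79/2,49] z:[11,45] -> miss, prune
  N17 x:[83/3,39] y:[29,81/2] z:[7,42] -> hit [29,39], descend [12, 13]
    N12 x:[83/3,115/3] y:[29,81/2] z:[7,21] -> miss, prune
    N13 x:[28,39] y:[29,40] z:[17,42] -> hit [29,39], descend [20, 22]
      N20 x:[28,107/3] y:[29,73/2] z:[17,42] -> hit [29,107/3], descend [1, 11]
        N1 x:[28,30] y:[29,73/2] z:[17,31] -> hit [29,30] leaf, test {P3(miss), P11@t=29}
        N11 x:[103/3,107/3] y:[32,34] z:[37,42] -> miss, prune
      N22 x:[104/3,39] y:[69/2,40] z:[34,42] -> hit [104/3,39] leaf, test {P15@t=115/3, P16@t=104/3}

Summary -> nodes [0, 14, 17, 12, 13, 20, 1, 11, 22]; box-tests=9; leaf-entries=2; first=P11

== RESULT ==
2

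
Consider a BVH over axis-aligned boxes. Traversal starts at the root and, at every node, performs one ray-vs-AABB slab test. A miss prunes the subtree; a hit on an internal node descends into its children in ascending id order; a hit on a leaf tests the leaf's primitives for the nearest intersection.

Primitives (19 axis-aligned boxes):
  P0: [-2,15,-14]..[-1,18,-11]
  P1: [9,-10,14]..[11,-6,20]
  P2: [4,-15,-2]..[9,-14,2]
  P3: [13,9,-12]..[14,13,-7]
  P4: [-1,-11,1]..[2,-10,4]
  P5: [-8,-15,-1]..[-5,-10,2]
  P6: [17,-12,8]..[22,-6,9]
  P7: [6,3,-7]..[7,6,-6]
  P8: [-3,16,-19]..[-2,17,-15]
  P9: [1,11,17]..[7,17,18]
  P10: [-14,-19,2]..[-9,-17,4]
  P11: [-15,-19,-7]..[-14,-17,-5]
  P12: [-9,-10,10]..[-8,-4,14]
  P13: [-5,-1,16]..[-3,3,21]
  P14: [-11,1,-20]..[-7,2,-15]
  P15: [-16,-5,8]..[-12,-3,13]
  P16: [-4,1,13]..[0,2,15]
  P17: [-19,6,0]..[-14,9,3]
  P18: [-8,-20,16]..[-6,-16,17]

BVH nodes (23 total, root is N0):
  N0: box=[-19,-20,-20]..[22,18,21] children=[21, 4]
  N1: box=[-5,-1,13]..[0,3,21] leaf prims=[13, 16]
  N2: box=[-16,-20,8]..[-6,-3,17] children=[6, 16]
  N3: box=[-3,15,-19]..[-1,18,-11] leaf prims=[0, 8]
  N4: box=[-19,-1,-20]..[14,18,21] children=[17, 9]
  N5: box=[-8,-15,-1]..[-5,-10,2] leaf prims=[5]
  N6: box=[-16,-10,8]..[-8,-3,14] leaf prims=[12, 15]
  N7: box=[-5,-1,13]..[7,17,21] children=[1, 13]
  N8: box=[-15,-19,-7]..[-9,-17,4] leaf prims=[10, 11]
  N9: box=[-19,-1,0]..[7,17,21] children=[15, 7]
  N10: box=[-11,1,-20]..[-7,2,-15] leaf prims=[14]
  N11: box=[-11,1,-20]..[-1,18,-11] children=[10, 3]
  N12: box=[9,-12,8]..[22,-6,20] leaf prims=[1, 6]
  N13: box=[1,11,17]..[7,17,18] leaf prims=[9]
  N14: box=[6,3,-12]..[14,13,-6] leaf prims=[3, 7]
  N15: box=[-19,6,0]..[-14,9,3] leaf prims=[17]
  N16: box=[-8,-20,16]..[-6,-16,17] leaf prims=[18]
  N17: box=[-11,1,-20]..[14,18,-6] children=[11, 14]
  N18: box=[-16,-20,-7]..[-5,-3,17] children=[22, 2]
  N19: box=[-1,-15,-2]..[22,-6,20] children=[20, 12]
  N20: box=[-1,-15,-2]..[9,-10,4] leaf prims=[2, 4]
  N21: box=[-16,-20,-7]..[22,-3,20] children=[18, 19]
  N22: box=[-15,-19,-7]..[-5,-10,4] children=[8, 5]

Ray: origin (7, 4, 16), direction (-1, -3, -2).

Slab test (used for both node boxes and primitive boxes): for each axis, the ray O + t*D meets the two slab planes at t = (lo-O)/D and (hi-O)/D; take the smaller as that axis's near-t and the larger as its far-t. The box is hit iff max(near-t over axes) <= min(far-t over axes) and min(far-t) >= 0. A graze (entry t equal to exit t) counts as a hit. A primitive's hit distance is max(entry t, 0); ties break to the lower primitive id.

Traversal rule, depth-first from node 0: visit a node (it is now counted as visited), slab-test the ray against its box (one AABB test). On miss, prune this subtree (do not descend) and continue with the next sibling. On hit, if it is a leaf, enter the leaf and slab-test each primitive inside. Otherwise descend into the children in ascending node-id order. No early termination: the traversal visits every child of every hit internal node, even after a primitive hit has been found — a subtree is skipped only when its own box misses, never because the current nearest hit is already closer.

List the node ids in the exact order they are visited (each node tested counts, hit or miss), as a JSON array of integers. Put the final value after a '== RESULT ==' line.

Trace the traversal:
N0 x:[-15,26] y:[-14/3,8] z:[-5/2,18] -> hit [-5/2,8], descend [4, 21]
  N4 x:[-7,26] y:[-14/3,5/3] z:[-5/2,18] -> hit [-5/2,5/3], descend [9, 17]
    N9 x:[0,26] y:[-13/3,5/3] z:[-5/2,8] -> hit [0,5/3], descend [7, 15]
      N7 x:[0,12] y:[-13/3,5/3] z:[-5/2,3/2] -> hit [0,3/2], descend [1, 13]
        N1 x:[7,12] y:[1/3,5/3] z:[-5/2,3/2] -> miss, prune
        N13 x:[0,6] y:[-13/3,-7/3] z:[-1,-1/2] -> miss, prune
      N15 x:[21,26] y:[-5/3,-2/3] z:[13/2,8] -> miss, prune
    N17 x:[-7,18] y:[-14/3,1] z:[11,18] -> miss, prune
  N21 x:[-15,23] y:[7/3,8] z:[-2,23/2] -> hit [7/3,8], descend [18, 19]
    N18 x:[12,23] y:[7/3,8] z:[-1/2,23/2] -> miss, prune
    N19 x:[-15,8] y:[10/3,19/3] z:[-2,9] -> hit [10/3,19/3], descend [12, 20]
      N12 x:[-15,-2] y:[10/3,16/3] z:[-2,4] -> miss, prune
      N20 x:[-2,8] y:[14/3,19/3] z:[6,9] -> hit [6,19/3] leaf, test {P2(miss), P4(miss)}

Visited [0, 4, 9, 7, 1, 13, 15, 17, 21, 18, 19, 12, 20]. Tests: 13 box, 1 leaf. Nearest: miss.

== RESULT ==
[0, 4, 9, 7, 1, 13, 15, 17, 21, 18, 19, 12, 20]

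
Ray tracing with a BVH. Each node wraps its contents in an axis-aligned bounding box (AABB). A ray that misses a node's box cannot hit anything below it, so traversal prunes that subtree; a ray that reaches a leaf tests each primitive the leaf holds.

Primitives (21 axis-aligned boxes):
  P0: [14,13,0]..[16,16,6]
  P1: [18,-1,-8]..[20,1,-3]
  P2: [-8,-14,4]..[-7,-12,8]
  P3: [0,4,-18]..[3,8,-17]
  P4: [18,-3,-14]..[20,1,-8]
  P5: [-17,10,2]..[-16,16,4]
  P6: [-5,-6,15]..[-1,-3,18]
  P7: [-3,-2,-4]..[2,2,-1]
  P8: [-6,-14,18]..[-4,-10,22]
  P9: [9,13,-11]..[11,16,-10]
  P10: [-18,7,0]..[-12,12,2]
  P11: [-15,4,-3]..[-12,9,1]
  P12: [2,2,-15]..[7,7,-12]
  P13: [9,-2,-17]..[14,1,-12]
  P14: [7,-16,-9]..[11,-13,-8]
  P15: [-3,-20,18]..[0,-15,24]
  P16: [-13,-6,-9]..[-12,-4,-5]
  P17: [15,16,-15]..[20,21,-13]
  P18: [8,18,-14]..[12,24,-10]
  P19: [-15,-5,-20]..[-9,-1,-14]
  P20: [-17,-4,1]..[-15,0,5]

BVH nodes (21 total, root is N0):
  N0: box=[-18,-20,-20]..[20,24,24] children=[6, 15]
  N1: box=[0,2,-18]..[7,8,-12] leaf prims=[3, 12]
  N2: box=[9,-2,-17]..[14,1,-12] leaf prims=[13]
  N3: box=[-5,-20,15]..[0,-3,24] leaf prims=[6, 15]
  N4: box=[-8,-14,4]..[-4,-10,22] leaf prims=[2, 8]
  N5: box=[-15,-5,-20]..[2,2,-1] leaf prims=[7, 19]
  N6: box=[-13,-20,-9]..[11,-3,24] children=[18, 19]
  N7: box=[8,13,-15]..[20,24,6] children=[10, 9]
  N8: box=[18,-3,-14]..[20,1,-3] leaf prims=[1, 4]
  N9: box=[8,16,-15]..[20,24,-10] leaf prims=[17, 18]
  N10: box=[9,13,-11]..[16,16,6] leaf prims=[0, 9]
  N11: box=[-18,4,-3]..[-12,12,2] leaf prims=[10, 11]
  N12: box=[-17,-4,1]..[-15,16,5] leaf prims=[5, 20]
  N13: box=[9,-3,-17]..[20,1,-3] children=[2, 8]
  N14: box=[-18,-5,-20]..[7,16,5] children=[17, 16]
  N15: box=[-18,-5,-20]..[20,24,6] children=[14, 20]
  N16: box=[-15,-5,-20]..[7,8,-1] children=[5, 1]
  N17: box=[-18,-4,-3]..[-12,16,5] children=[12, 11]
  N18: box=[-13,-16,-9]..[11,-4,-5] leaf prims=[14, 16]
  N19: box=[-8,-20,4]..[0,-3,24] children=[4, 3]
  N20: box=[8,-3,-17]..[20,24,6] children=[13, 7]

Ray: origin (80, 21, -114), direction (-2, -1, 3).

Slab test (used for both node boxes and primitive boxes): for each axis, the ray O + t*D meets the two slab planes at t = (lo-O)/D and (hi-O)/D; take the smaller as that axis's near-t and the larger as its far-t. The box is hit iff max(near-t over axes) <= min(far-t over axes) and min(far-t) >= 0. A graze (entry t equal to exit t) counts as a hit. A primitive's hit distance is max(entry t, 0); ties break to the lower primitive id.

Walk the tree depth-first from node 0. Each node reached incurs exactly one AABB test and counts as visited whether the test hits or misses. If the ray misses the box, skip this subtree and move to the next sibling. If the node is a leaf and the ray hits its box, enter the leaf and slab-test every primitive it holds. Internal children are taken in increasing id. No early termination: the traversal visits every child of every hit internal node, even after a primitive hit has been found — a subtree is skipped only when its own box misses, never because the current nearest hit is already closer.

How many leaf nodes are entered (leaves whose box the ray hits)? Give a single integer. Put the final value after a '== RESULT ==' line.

Walk:
N0 x:[30,49] y:[-3,41] z:[94/3,46] -> hit [94/3,41], descend [6, 15]
  N6 x:[69/2,93/2] y:[24,41] z:[35,46] -> hit [35,41], descend [18, 19]
    N18 x:[69/2,93/2] y:[25,37] z:[35,109/3] -> hit [35,109/3] leaf, test {P14@t=35, P16(miss)}
    N19 x:[40,44] y:[24,41] z:[118/3,46] -> hit [40,41], descend [3, 4]
      N3 x:[40,85/2] y:[24,41] z:[43,46] -> miss, prune
      N4 x:[42,44] y:[31,35] z:[118/3,136/3] -> miss, prune
  N15 x:[30,49] y:[-3,26] z:[94/3,40] -> miss, prune

7 AABB tests over nodes [0, 6, 18, 19, 3, 4, 15]; 1 leaf entered; closest P14.

== RESULT ==
1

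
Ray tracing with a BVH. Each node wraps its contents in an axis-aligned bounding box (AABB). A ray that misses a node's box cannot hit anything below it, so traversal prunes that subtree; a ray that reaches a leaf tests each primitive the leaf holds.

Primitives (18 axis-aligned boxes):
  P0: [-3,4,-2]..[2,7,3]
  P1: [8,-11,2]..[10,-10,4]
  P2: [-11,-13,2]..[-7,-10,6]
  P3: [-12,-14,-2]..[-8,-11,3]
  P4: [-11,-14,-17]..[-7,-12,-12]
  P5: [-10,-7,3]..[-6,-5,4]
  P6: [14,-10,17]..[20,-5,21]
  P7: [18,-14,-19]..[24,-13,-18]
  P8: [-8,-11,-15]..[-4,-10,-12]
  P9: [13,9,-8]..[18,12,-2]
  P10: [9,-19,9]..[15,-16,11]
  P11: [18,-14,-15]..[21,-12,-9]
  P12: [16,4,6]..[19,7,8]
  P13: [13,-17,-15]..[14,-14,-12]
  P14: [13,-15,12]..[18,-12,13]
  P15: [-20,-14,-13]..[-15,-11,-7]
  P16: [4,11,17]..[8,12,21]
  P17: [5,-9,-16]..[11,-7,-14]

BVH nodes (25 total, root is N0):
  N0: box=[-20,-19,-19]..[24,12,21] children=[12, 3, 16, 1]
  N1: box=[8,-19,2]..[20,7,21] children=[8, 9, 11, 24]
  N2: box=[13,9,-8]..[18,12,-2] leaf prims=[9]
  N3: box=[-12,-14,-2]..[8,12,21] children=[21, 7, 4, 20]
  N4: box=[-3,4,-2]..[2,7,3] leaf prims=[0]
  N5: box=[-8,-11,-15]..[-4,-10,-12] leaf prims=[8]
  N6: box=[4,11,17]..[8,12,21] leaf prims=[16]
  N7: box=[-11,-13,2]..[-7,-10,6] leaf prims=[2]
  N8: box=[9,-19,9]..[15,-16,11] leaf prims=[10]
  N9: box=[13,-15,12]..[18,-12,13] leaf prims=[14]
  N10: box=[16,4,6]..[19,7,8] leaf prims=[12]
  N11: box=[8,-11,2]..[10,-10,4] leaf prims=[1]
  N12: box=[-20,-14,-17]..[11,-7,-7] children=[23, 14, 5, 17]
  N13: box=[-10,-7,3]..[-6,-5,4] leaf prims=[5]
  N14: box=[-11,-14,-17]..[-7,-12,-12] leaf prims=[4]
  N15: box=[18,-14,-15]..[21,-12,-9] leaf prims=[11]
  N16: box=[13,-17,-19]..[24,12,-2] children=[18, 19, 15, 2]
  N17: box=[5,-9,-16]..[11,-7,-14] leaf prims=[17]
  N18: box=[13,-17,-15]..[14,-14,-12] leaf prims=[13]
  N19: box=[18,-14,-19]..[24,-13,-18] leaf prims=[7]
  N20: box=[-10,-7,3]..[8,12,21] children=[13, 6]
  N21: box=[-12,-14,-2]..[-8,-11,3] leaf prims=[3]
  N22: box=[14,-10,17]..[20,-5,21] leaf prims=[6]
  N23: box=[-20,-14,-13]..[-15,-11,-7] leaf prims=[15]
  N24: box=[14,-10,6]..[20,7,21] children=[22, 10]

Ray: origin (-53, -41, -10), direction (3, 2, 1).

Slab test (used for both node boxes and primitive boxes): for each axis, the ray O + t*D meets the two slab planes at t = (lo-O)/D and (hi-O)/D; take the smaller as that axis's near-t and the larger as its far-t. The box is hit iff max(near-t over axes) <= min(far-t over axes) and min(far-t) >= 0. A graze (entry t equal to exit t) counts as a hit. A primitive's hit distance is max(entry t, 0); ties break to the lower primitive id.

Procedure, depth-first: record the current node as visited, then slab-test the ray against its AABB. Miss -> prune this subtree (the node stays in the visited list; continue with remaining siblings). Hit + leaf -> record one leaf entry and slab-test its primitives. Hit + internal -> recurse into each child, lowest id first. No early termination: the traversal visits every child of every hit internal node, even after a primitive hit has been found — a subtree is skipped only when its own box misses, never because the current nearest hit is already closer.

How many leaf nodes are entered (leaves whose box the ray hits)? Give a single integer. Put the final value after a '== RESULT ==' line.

Walk:
N0 x:[11,77/3] y:[11,53/2] z:[-9,31] -> hit [11,77/3], descend [1, 3, 12, 16]
  N1 x:[61/3,73/3] y:[11,24] z:[12,31] -> hit [61/3,24], descend [8, 9, 11, 24]
    N8 x:[62/3,68/3] y:[11,25/2] z:[19,21] -> miss, prune
    N9 x:[22,71/3] y:[13,29/2] z:[22,23] -> miss, prune
    N11 x:[61/3,21] y:[15,31/2] z:[12,14] -> miss, prune
    N24 x:[67/3,73/3] y:[31/2,24] z:[16,31] -> hit [67/3,24], descend [10, 22]
      N10 x:[23,24] y:[45/2,24] z:[16,18] -> miss, prune
      N22 x:[67/3,73/3] y:[31/2,18] z:[27,31] -> miss, prune
  N3 x:[41/3,61/3] y:[27/2,53/2] z:[8,31] -> hit [41/3,61/3], descend [4, 7, 20, 21]
    N4 x:[50/3,55/3] y:[45/2,24] z:[8,13] -> miss, prune
    N7 x:[14,46/3] y:[14,31/2] z:[12,16] -> hit [14,46/3] leaf, test {P2@t=14}
    N20 x:[43/3,61/3] y:[17,53/2] z:[13,31] -> hit [17,61/3], descend [6, 13]
      N6 x:[19,61/3] y:[26,53/2] z:[27,31] -> miss, prune
      N13 x:[43/3,47/3] y:[17,18] z:[13,14] -> miss, prune
    N21 x:[41/3,15] y:[27/2,15] z:[8,13] -> miss, prune
  N12 x:[11,64/3] y:[27/2,17] z:[-7,3] -> miss, prune
  N16 x:[22,77/3] y:[12,53/2] z:[-9,8] -> miss, prune

Visited [0, 1, 8, 9, 11, 24, 10, 22, 3, 4, 7, 20, 6, 13, 21, 12, 16]. Tests: 17 box, 1 leaf. Nearest: P2.

== RESULT ==
1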